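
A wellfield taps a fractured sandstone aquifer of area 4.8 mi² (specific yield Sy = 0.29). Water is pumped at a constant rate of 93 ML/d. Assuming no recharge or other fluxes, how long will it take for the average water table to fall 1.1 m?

t ≈ 42.6 days

A = 4.8 mi² = 1.243 × 10^7 m²
ΔV = Sy × A × Δh = 0.29 × 1.243 × 10^7 × 1.1 = 3.966 × 10^6 m³
Q = 93 ML/d = 93000 m³/d
t = ΔV / Q = 3.966 × 10^6 m³ / 93000 m³/d = 42.64 d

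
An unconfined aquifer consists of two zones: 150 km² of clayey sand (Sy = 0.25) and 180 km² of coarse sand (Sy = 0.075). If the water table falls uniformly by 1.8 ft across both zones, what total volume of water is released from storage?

A₁ = 150 km² = 1.5 × 10^8 m²; A₂ = 180 km² = 1.8 × 10^8 m²
Δh = 1.8 ft = 0.5486 m
ΔV₁ = 0.25 × 1.5 × 10^8 × 0.5486 = 2.057 × 10^7 m³
ΔV₂ = 0.075 × 1.8 × 10^8 × 0.5486 = 7.407 × 10^6 m³
ΔV = ΔV₁ + ΔV₂ = 2.798 × 10^7 m³

ΔV ≈ 2.8 × 10^7 m³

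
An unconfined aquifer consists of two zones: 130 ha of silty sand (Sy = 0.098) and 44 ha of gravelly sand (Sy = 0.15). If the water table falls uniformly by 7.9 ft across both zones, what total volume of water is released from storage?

ΔV ≈ 4.66 × 10^5 m³

A₁ = 130 ha = 1.3 × 10^6 m²; A₂ = 44 ha = 4.4 × 10^5 m²
Δh = 7.9 ft = 2.408 m
ΔV₁ = 0.098 × 1.3 × 10^6 × 2.408 = 3.068 × 10^5 m³
ΔV₂ = 0.15 × 4.4 × 10^5 × 2.408 = 1.589 × 10^5 m³
ΔV = ΔV₁ + ΔV₂ = 4.657 × 10^5 m³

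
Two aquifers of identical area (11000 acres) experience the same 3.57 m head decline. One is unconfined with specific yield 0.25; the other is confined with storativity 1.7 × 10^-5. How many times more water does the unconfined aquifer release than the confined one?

ΔV_u / ΔV_c ≈ 14700

A = 11000 acres = 4.452 × 10^7 m²
Unconfined: ΔV_u = Sy × A × Δh = 0.25 × 4.452 × 10^7 × 3.57 = 3.973 × 10^7 m³
Confined: ΔV_c = S × A × Δh = 1.7 × 10^-5 × 4.452 × 10^7 × 3.57 = 2702 m³
Ratio = ΔV_u / ΔV_c = Sy / S = 0.25 / 1.7 × 10^-5 = 14710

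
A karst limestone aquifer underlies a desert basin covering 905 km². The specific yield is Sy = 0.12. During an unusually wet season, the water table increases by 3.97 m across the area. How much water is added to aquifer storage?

A = 905 km² = 9.05 × 10^8 m²
ΔV = Sy × A × Δh = 0.12 × 9.05 × 10^8 m² × 3.97 m = 4.311 × 10^8 m³

ΔV ≈ 4.31 × 10^8 m³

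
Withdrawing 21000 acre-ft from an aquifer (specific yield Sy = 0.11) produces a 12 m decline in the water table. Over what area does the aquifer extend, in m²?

ΔV = 21000 acre-ft = 2.59 × 10^7 m³
A = ΔV / (Sy × Δh) = 2.59 × 10^7 / (0.11 × 12) = 1.962 × 10^7 m²

A ≈ 1.96 × 10^7 m²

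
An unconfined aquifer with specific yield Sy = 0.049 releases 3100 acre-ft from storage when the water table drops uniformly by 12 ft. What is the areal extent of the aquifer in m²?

A ≈ 2.13 × 10^7 m²

Δh = 12 ft = 3.658 m
ΔV = 3100 acre-ft = 3.824 × 10^6 m³
A = ΔV / (Sy × Δh) = 3.824 × 10^6 / (0.049 × 3.658) = 2.134 × 10^7 m²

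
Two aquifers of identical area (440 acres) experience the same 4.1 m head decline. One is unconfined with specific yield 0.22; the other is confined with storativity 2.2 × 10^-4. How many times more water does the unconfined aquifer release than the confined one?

ΔV_u / ΔV_c ≈ 1000

A = 440 acres = 1.781 × 10^6 m²
Unconfined: ΔV_u = Sy × A × Δh = 0.22 × 1.781 × 10^6 × 4.1 = 1.606 × 10^6 m³
Confined: ΔV_c = S × A × Δh = 2.2 × 10^-4 × 1.781 × 10^6 × 4.1 = 1606 m³
Ratio = ΔV_u / ΔV_c = Sy / S = 0.22 / 2.2 × 10^-4 = 1000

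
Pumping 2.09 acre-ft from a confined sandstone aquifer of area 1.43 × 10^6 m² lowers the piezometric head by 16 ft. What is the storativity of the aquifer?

S ≈ 3.7 × 10^-4

Δh = 16 ft = 4.877 m
ΔV = 2.09 acre-ft = 2578 m³
S = ΔV / (A × Δh) = 2578 m³ / (1.43 × 10^6 m² × 4.877 m) = 3.697 × 10^-4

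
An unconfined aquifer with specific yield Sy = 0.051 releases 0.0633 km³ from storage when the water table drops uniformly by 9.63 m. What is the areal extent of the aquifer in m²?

A ≈ 1.29 × 10^8 m²

ΔV = 0.0633 km³ = 6.33 × 10^7 m³
A = ΔV / (Sy × Δh) = 6.33 × 10^7 / (0.051 × 9.63) = 1.289 × 10^8 m²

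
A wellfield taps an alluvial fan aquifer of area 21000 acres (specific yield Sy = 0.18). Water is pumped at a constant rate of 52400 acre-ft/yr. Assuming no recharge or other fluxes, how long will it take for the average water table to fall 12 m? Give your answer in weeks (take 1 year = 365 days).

A = 21000 acres = 8.498 × 10^7 m²
ΔV = Sy × A × Δh = 0.18 × 8.498 × 10^7 × 12 = 1.836 × 10^8 m³
Q = 52400 acre-ft/yr = 1.771 × 10^5 m³/d
t = ΔV / Q = 1.836 × 10^8 m³ / 1.771 × 10^5 m³/d = 1037 d
t = 1037 d ≈ 148.1 weeks

t ≈ 148 weeks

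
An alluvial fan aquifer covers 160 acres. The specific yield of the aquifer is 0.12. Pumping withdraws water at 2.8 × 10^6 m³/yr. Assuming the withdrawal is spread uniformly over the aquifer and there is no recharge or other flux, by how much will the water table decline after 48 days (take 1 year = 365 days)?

A = 160 acres = 6.475 × 10^5 m²
Q = 2.8 × 10^6 m³/yr = 7671 m³/d
ΔV = Q × t = 7671 m³/d × 48 d = 3.682 × 10^5 m³
Δh = ΔV / (Sy × A) = 3.682 × 10^5 / (0.12 × 6.475 × 10^5) = 4.739 m

Δh ≈ 4.74 m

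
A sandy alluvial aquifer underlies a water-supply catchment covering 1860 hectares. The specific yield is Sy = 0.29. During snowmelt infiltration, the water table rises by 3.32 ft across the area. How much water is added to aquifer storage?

ΔV ≈ 5.46 × 10^6 m³

A = 1860 hectares = 1.86 × 10^7 m²
Δh = 3.32 ft = 1.012 m
ΔV = Sy × A × Δh = 0.29 × 1.86 × 10^7 m² × 1.012 m = 5.458 × 10^6 m³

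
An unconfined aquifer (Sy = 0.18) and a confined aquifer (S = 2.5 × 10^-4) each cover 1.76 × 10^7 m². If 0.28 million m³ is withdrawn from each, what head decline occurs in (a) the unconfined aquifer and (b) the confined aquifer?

ΔV = 0.28 million m³ = 2.8 × 10^5 m³
Unconfined: Δh_u = ΔV/(Sy·A) = 2.8 × 10^5/(0.18 × 1.76 × 10^7) = 0.08838 m
Confined: Δh_c = ΔV/(S·A) = 2.8 × 10^5/(2.5 × 10^-4 × 1.76 × 10^7) = 63.64 m

Δh_u ≈ 0.0884 m; Δh_c ≈ 63.6 m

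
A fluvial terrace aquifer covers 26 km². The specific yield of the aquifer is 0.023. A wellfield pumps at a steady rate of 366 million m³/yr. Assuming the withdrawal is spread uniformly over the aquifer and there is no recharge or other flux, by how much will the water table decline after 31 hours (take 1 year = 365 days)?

Δh ≈ 2.17 m

A = 26 km² = 2.6 × 10^7 m²
Q = 366 million m³/yr = 1.003 × 10^6 m³/d
t = 31 hours = 1.292 d
ΔV = Q × t = 1.003 × 10^6 m³/d × 1.292 d = 1.295 × 10^6 m³
Δh = ΔV / (Sy × A) = 1.295 × 10^6 / (0.023 × 2.6 × 10^7) = 2.166 m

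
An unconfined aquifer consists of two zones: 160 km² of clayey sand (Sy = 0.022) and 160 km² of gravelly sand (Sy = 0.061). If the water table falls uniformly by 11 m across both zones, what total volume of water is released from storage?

ΔV ≈ 1.46 × 10^8 m³

A₁ = 160 km² = 1.6 × 10^8 m²; A₂ = 160 km² = 1.6 × 10^8 m²
ΔV₁ = 0.022 × 1.6 × 10^8 × 11 = 3.872 × 10^7 m³
ΔV₂ = 0.061 × 1.6 × 10^8 × 11 = 1.074 × 10^8 m³
ΔV = ΔV₁ + ΔV₂ = 1.461 × 10^8 m³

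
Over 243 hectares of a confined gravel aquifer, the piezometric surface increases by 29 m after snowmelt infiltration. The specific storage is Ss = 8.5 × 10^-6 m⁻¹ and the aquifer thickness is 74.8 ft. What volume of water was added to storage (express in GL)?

b = 74.8 ft = 22.8 m
S = Ss × b = 8.5 × 10^-6 m⁻¹ × 22.8 m = 1.938 × 10^-4
A = 243 hectares = 2.43 × 10^6 m²
ΔV = S × A × Δh = 1.938 × 10^-4 × 2.43 × 10^6 m² × 29 m = 13660 m³
ΔV = 13660 m³ = 0.01366 GL

ΔV ≈ 0.0137 GL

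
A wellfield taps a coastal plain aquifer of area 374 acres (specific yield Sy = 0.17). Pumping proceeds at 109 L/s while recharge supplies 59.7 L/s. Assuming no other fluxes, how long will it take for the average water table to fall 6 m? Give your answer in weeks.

A = 374 acres = 1.514 × 10^6 m²
ΔV = Sy × A × Δh = 0.17 × 1.514 × 10^6 × 6 = 1.544 × 10^6 m³
Net withdrawal = 109 − 59.7 = 49.3 L/s = 4260 m³/d
t = ΔV / Q = 1.544 × 10^6 m³ / 4260 m³/d = 362.4 d
t = 362.4 d ≈ 51.78 weeks

t ≈ 51.8 weeks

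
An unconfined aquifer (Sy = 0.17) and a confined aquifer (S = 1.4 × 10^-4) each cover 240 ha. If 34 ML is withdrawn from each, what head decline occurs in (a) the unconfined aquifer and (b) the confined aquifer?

A = 240 ha = 2.4 × 10^6 m²
ΔV = 34 ML = 34000 m³
Unconfined: Δh_u = ΔV/(Sy·A) = 34000/(0.17 × 2.4 × 10^6) = 0.08333 m
Confined: Δh_c = ΔV/(S·A) = 34000/(1.4 × 10^-4 × 2.4 × 10^6) = 101.2 m

Δh_u ≈ 0.0833 m; Δh_c ≈ 101 m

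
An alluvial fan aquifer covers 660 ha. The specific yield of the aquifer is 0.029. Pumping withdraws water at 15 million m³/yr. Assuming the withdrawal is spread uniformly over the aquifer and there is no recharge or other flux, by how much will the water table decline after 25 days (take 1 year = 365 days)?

Δh ≈ 5.37 m

A = 660 ha = 6.6 × 10^6 m²
Q = 15 million m³/yr = 41100 m³/d
ΔV = Q × t = 41100 m³/d × 25 d = 1.027 × 10^6 m³
Δh = ΔV / (Sy × A) = 1.027 × 10^6 / (0.029 × 6.6 × 10^6) = 5.368 m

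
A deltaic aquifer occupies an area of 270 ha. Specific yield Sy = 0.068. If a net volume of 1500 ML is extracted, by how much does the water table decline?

A = 270 ha = 2.7 × 10^6 m²
ΔV = 1500 ML = 1.5 × 10^6 m³
Δh = ΔV / (Sy × A) = 1.5 × 10^6 m³ / (0.068 × 2.7 × 10^6 m²) = 8.17 m

Δh ≈ 8.17 m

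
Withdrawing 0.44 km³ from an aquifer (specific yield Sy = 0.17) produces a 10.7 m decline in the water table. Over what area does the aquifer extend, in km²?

ΔV = 0.44 km³ = 4.4 × 10^8 m³
A = ΔV / (Sy × Δh) = 4.4 × 10^8 / (0.17 × 10.7) = 2.419 × 10^8 m²
A = 2.419 × 10^8 m² = 241.9 km²

A ≈ 242 km²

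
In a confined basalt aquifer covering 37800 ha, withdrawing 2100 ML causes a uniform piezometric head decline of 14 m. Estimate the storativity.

S ≈ 4 × 10^-4

A = 37800 ha = 3.78 × 10^8 m²
ΔV = 2100 ML = 2.1 × 10^6 m³
S = ΔV / (A × Δh) = 2.1 × 10^6 m³ / (3.78 × 10^8 m² × 14 m) = 3.968 × 10^-4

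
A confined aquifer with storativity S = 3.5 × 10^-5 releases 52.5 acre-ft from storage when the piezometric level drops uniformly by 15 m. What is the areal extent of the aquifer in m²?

A ≈ 1.23 × 10^8 m²

ΔV = 52.5 acre-ft = 64760 m³
A = ΔV / (S × Δh) = 64760 / (3.5 × 10^-5 × 15) = 1.233 × 10^8 m²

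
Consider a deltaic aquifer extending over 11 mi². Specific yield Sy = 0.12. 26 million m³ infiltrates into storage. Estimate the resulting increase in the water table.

A = 11 mi² = 2.849 × 10^7 m²
ΔV = 26 million m³ = 2.6 × 10^7 m³
Δh = ΔV / (Sy × A) = 2.6 × 10^7 m³ / (0.12 × 2.849 × 10^7 m²) = 7.605 m

Δh ≈ 7.61 m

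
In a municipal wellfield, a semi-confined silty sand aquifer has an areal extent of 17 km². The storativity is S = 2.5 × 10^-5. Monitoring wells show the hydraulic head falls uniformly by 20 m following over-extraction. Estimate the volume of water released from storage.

A = 17 km² = 1.7 × 10^7 m²
ΔV = S × A × Δh = 2.5 × 10^-5 × 1.7 × 10^7 m² × 20 m = 8500 m³

ΔV ≈ 8500 m³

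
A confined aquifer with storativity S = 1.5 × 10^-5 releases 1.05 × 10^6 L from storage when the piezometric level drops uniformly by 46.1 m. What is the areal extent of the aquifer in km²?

ΔV = 1.05 × 10^6 L = 1050 m³
A = ΔV / (S × Δh) = 1050 / (1.5 × 10^-5 × 46.1) = 1.518 × 10^6 m²
A = 1.518 × 10^6 m² = 1.518 km²

A ≈ 1.52 km²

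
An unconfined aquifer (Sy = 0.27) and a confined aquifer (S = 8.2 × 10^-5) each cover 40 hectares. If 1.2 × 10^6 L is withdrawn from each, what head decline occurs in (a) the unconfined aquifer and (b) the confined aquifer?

Δh_u ≈ 0.0111 m; Δh_c ≈ 36.6 m

A = 40 hectares = 4 × 10^5 m²
ΔV = 1.2 × 10^6 L = 1200 m³
Unconfined: Δh_u = ΔV/(Sy·A) = 1200/(0.27 × 4 × 10^5) = 0.01111 m
Confined: Δh_c = ΔV/(S·A) = 1200/(8.2 × 10^-5 × 4 × 10^5) = 36.59 m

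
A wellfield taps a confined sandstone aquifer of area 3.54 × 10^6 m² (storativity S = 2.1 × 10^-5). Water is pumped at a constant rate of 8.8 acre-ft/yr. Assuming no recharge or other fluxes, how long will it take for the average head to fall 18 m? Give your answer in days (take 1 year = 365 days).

t ≈ 45 days

ΔV = S × A × Δh = 2.1 × 10^-5 × 3.54 × 10^6 × 18 = 1338 m³
Q = 8.8 acre-ft/yr = 29.74 m³/d
t = ΔV / Q = 1338 m³ / 29.74 m³/d = 45 d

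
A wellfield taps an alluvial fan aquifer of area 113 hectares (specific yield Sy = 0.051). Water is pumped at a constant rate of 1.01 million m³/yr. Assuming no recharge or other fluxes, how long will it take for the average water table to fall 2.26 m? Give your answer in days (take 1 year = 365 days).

A = 113 hectares = 1.13 × 10^6 m²
ΔV = Sy × A × Δh = 0.051 × 1.13 × 10^6 × 2.26 = 1.302 × 10^5 m³
Q = 1.01 million m³/yr = 2767 m³/d
t = ΔV / Q = 1.302 × 10^5 m³ / 2767 m³/d = 47.07 d

t ≈ 47.1 days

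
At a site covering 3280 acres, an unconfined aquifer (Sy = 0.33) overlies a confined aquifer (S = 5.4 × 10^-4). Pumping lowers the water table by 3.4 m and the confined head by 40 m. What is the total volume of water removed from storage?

A = 3280 acres = 1.327 × 10^7 m²
Unconfined: ΔV_u = Sy × A × Δh_u = 0.33 × 1.327 × 10^7 × 3.4 = 1.489 × 10^7 m³
Confined: ΔV_c = S × A × Δh_c = 5.4 × 10^-4 × 1.327 × 10^7 × 40 = 2.867 × 10^5 m³
Total ΔV = 1.489 × 10^7 + 2.867 × 10^5 = 1.518 × 10^7 m³

ΔV ≈ 1.52 × 10^7 m³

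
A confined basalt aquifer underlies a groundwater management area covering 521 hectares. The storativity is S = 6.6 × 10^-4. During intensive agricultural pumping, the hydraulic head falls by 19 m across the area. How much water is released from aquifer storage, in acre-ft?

A = 521 hectares = 5.21 × 10^6 m²
ΔV = S × A × Δh = 6.6 × 10^-4 × 5.21 × 10^6 m² × 19 m = 65330 m³
ΔV = 65330 m³ = 52.97 acre-ft

ΔV ≈ 53 acre-ft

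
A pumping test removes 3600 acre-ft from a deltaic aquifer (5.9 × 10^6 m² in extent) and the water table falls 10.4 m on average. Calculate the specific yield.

ΔV = 3600 acre-ft = 4.441 × 10^6 m³
Sy = ΔV / (A × Δh) = 4.441 × 10^6 m³ / (5.9 × 10^6 m² × 10.4 m) = 0.07237

Sy ≈ 0.072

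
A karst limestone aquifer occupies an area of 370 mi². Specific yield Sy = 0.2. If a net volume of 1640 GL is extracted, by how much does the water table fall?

A = 370 mi² = 9.583 × 10^8 m²
ΔV = 1640 GL = 1.64 × 10^9 m³
Δh = ΔV / (Sy × A) = 1.64 × 10^9 m³ / (0.2 × 9.583 × 10^8 m²) = 8.557 m

Δh ≈ 8.56 m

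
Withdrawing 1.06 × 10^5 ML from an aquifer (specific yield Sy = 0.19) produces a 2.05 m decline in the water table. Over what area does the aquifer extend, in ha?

A ≈ 27200 ha

ΔV = 1.06 × 10^5 ML = 1.06 × 10^8 m³
A = ΔV / (Sy × Δh) = 1.06 × 10^8 / (0.19 × 2.05) = 2.721 × 10^8 m²
A = 2.721 × 10^8 m² = 27210 ha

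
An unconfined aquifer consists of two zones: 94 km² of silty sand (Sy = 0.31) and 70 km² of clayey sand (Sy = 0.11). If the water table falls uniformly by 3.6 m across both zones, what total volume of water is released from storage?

ΔV ≈ 1.33 × 10^8 m³

A₁ = 94 km² = 9.4 × 10^7 m²; A₂ = 70 km² = 7 × 10^7 m²
ΔV₁ = 0.31 × 9.4 × 10^7 × 3.6 = 1.049 × 10^8 m³
ΔV₂ = 0.11 × 7 × 10^7 × 3.6 = 2.772 × 10^7 m³
ΔV = ΔV₁ + ΔV₂ = 1.326 × 10^8 m³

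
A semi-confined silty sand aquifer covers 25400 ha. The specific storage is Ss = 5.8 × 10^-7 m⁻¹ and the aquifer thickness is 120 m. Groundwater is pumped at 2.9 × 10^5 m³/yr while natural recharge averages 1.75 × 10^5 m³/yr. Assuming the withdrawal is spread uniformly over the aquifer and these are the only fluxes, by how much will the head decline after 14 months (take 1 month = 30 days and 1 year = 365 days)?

Δh ≈ 7.49 m

S = Ss × b = 5.8 × 10^-7 m⁻¹ × 120 m = 6.96 × 10^-5
A = 25400 ha = 2.54 × 10^8 m²
Net abstraction = 2.9 × 10^5 − 1.75 × 10^5 = 1.15 × 10^5 m³/yr
Q_net = 1.15 × 10^5 m³/yr = 315.1 m³/d
t = 14 months = 420 d
ΔV = Q × t = 315.1 m³/d × 420 d = 1.323 × 10^5 m³
Δh = ΔV / (S × A) = 1.323 × 10^5 / (6.96 × 10^-5 × 2.54 × 10^8) = 7.485 m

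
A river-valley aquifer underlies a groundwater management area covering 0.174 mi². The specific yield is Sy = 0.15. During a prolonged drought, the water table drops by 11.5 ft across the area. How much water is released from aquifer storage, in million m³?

ΔV ≈ 0.237 million m³

A = 0.174 mi² = 4.507 × 10^5 m²
Δh = 11.5 ft = 3.505 m
ΔV = Sy × A × Δh = 0.15 × 4.507 × 10^5 m² × 3.505 m = 2.369 × 10^5 m³
ΔV = 2.369 × 10^5 m³ = 0.2369 million m³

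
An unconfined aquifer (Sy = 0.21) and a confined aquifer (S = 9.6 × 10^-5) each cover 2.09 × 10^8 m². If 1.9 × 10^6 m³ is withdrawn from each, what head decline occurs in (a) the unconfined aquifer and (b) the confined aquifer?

Unconfined: Δh_u = ΔV/(Sy·A) = 1.9 × 10^6/(0.21 × 2.09 × 10^8) = 0.04329 m
Confined: Δh_c = ΔV/(S·A) = 1.9 × 10^6/(9.6 × 10^-5 × 2.09 × 10^8) = 94.7 m

Δh_u ≈ 0.0433 m; Δh_c ≈ 94.7 m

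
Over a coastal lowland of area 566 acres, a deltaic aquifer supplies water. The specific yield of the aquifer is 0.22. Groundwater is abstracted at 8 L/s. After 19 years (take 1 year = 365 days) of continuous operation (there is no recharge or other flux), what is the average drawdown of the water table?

Δh ≈ 9.51 m

A = 566 acres = 2.291 × 10^6 m²
Q = 8 L/s = 691.2 m³/d
t = 19 years = 6935 d
ΔV = Q × t = 691.2 m³/d × 6935 d = 4.793 × 10^6 m³
Δh = ΔV / (Sy × A) = 4.793 × 10^6 / (0.22 × 2.291 × 10^6) = 9.512 m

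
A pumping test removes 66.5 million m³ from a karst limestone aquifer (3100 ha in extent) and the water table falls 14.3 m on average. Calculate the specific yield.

Sy ≈ 0.15

A = 3100 ha = 3.1 × 10^7 m²
ΔV = 66.5 million m³ = 6.65 × 10^7 m³
Sy = ΔV / (A × Δh) = 6.65 × 10^7 m³ / (3.1 × 10^7 m² × 14.3 m) = 0.15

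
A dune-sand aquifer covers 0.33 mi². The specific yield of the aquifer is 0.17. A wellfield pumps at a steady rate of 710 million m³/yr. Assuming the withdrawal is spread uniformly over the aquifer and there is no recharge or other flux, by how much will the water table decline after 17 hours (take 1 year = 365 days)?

A = 0.33 mi² = 8.547 × 10^5 m²
Q = 710 million m³/yr = 1.945 × 10^6 m³/d
t = 17 hours = 0.7083 d
ΔV = Q × t = 1.945 × 10^6 m³/d × 0.7083 d = 1.378 × 10^6 m³
Δh = ΔV / (Sy × A) = 1.378 × 10^6 / (0.17 × 8.547 × 10^5) = 9.483 m

Δh ≈ 9.48 m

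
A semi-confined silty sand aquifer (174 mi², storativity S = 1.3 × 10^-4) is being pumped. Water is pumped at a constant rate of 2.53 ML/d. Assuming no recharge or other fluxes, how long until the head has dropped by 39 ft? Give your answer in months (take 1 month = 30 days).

A = 174 mi² = 4.507 × 10^8 m²
Δh = 39 ft = 11.89 m
ΔV = S × A × Δh = 1.3 × 10^-4 × 4.507 × 10^8 × 11.89 = 6.964 × 10^5 m³
Q = 2.53 ML/d = 2530 m³/d
t = ΔV / Q = 6.964 × 10^5 m³ / 2530 m³/d = 275.3 d
t = 275.3 d ≈ 9.175 months

t ≈ 9.18 months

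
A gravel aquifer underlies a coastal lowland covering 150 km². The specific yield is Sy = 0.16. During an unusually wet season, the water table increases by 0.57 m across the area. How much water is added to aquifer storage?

A = 150 km² = 1.5 × 10^8 m²
ΔV = Sy × A × Δh = 0.16 × 1.5 × 10^8 m² × 0.57 m = 1.368 × 10^7 m³

ΔV ≈ 1.37 × 10^7 m³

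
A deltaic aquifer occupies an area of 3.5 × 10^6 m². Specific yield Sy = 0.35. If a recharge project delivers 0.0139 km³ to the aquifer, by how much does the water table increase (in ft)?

Δh ≈ 37.2 ft

ΔV = 0.0139 km³ = 1.39 × 10^7 m³
Δh = ΔV / (Sy × A) = 1.39 × 10^7 m³ / (0.35 × 3.5 × 10^6 m²) = 11.35 m
Δh = 11.35 m = 37.23 ft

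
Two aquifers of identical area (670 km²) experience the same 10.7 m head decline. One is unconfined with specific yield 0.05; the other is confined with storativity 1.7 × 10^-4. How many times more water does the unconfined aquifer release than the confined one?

ΔV_u / ΔV_c ≈ 294

A = 670 km² = 6.7 × 10^8 m²
Unconfined: ΔV_u = Sy × A × Δh = 0.05 × 6.7 × 10^8 × 10.7 = 3.584 × 10^8 m³
Confined: ΔV_c = S × A × Δh = 1.7 × 10^-4 × 6.7 × 10^8 × 10.7 = 1.219 × 10^6 m³
Ratio = ΔV_u / ΔV_c = Sy / S = 0.05 / 1.7 × 10^-4 = 294.1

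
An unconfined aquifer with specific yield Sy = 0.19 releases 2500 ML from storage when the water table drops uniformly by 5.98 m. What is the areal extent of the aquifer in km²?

ΔV = 2500 ML = 2.5 × 10^6 m³
A = ΔV / (Sy × Δh) = 2.5 × 10^6 / (0.19 × 5.98) = 2.2 × 10^6 m²
A = 2.2 × 10^6 m² = 2.2 km²

A ≈ 2.2 km²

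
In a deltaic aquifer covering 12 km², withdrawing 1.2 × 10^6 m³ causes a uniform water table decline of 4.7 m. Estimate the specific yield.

A = 12 km² = 1.2 × 10^7 m²
Sy = ΔV / (A × Δh) = 1.2 × 10^6 m³ / (1.2 × 10^7 m² × 4.7 m) = 0.02128

Sy ≈ 0.021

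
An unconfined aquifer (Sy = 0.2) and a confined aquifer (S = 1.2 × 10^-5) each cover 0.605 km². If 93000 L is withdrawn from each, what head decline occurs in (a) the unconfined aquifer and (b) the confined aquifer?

Δh_u ≈ 7.69 × 10^-4 m; Δh_c ≈ 12.8 m

A = 0.605 km² = 6.05 × 10^5 m²
ΔV = 93000 L = 93 m³
Unconfined: Δh_u = ΔV/(Sy·A) = 93/(0.2 × 6.05 × 10^5) = 7.686 × 10^-4 m
Confined: Δh_c = ΔV/(S·A) = 93/(1.2 × 10^-5 × 6.05 × 10^5) = 12.81 m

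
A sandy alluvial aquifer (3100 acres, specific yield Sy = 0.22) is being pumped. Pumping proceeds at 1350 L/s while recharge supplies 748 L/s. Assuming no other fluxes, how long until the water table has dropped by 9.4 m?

A = 3100 acres = 1.255 × 10^7 m²
ΔV = Sy × A × Δh = 0.22 × 1.255 × 10^7 × 9.4 = 2.594 × 10^7 m³
Net withdrawal = 1350 − 748 = 602 L/s = 52010 m³/d
t = ΔV / Q = 2.594 × 10^7 m³ / 52010 m³/d = 498.8 d

t ≈ 499 days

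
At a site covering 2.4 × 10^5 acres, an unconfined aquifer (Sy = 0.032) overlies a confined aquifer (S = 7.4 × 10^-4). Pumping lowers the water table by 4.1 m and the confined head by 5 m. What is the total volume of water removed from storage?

A = 2.4 × 10^5 acres = 9.712 × 10^8 m²
Unconfined: ΔV_u = Sy × A × Δh_u = 0.032 × 9.712 × 10^8 × 4.1 = 1.274 × 10^8 m³
Confined: ΔV_c = S × A × Δh_c = 7.4 × 10^-4 × 9.712 × 10^8 × 5 = 3.594 × 10^6 m³
Total ΔV = 1.274 × 10^8 + 3.594 × 10^6 = 1.31 × 10^8 m³

ΔV ≈ 1.31 × 10^8 m³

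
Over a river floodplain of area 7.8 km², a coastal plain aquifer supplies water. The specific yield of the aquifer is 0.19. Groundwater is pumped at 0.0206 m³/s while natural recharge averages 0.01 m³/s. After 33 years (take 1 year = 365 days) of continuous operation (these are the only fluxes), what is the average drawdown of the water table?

Δh ≈ 7.44 m

A = 7.8 km² = 7.8 × 10^6 m²
Net abstraction = 0.0206 − 0.01 = 0.0106 m³/s
Q_net = 0.0106 m³/s = 915.8 m³/d
t = 33 years = 12040 d
ΔV = Q × t = 915.8 m³/d × 12040 d = 1.103 × 10^7 m³
Δh = ΔV / (Sy × A) = 1.103 × 10^7 / (0.19 × 7.8 × 10^6) = 7.444 m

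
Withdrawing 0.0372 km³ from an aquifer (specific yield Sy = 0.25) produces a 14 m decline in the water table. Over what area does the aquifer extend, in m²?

A ≈ 1.06 × 10^7 m²

ΔV = 0.0372 km³ = 3.72 × 10^7 m³
A = ΔV / (Sy × Δh) = 3.72 × 10^7 / (0.25 × 14) = 1.063 × 10^7 m²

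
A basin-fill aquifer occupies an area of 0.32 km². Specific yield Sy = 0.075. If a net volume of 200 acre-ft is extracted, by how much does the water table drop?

A = 0.32 km² = 3.2 × 10^5 m²
ΔV = 200 acre-ft = 2.467 × 10^5 m³
Δh = ΔV / (Sy × A) = 2.467 × 10^5 m³ / (0.075 × 3.2 × 10^5 m²) = 10.28 m

Δh ≈ 10.3 m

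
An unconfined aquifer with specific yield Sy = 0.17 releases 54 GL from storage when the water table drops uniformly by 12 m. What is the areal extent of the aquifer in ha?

A ≈ 2650 ha

ΔV = 54 GL = 5.4 × 10^7 m³
A = ΔV / (Sy × Δh) = 5.4 × 10^7 / (0.17 × 12) = 2.647 × 10^7 m²
A = 2.647 × 10^7 m² = 2647 ha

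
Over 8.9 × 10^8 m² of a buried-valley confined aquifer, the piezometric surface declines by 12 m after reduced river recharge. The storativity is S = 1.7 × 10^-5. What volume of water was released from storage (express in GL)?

ΔV ≈ 0.182 GL

ΔV = S × A × Δh = 1.7 × 10^-5 × 8.9 × 10^8 m² × 12 m = 1.816 × 10^5 m³
ΔV = 1.816 × 10^5 m³ = 0.1816 GL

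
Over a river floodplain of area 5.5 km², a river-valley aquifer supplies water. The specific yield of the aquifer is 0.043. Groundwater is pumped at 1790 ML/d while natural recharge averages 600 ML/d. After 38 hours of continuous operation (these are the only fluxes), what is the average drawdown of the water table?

A = 5.5 km² = 5.5 × 10^6 m²
Net abstraction = 1790 − 600 = 1190 ML/d
Q_net = 1190 ML/d = 1.19 × 10^6 m³/d
t = 38 hours = 1.583 d
ΔV = Q × t = 1.19 × 10^6 m³/d × 1.583 d = 1.884 × 10^6 m³
Δh = ΔV / (Sy × A) = 1.884 × 10^6 / (0.043 × 5.5 × 10^6) = 7.967 m

Δh ≈ 7.97 m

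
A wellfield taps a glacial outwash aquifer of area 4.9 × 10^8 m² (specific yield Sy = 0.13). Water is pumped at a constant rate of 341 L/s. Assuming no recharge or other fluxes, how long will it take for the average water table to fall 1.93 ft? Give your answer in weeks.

Δh = 1.93 ft = 0.5883 m
ΔV = Sy × A × Δh = 0.13 × 4.9 × 10^8 × 0.5883 = 3.747 × 10^7 m³
Q = 341 L/s = 29460 m³/d
t = ΔV / Q = 3.747 × 10^7 m³ / 29460 m³/d = 1272 d
t = 1272 d ≈ 181.7 weeks

t ≈ 182 weeks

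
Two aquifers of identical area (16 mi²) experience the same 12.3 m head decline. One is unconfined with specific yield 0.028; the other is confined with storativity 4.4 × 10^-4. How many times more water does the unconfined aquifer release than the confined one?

ΔV_u / ΔV_c ≈ 63.6

A = 16 mi² = 4.144 × 10^7 m²
Unconfined: ΔV_u = Sy × A × Δh = 0.028 × 4.144 × 10^7 × 12.3 = 1.427 × 10^7 m³
Confined: ΔV_c = S × A × Δh = 4.4 × 10^-4 × 4.144 × 10^7 × 12.3 = 2.243 × 10^5 m³
Ratio = ΔV_u / ΔV_c = Sy / S = 0.028 / 4.4 × 10^-4 = 63.64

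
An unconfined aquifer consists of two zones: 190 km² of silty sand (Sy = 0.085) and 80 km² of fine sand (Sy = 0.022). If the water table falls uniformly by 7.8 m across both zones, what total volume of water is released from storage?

ΔV ≈ 1.4 × 10^8 m³

A₁ = 190 km² = 1.9 × 10^8 m²; A₂ = 80 km² = 8 × 10^7 m²
ΔV₁ = 0.085 × 1.9 × 10^8 × 7.8 = 1.26 × 10^8 m³
ΔV₂ = 0.022 × 8 × 10^7 × 7.8 = 1.373 × 10^7 m³
ΔV = ΔV₁ + ΔV₂ = 1.397 × 10^8 m³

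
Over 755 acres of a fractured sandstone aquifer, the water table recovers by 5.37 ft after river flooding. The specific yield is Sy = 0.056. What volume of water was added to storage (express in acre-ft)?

ΔV ≈ 227 acre-ft

A = 755 acres = 3.055 × 10^6 m²
Δh = 5.37 ft = 1.637 m
ΔV = Sy × A × Δh = 0.056 × 3.055 × 10^6 m² × 1.637 m = 2.801 × 10^5 m³
ΔV = 2.801 × 10^5 m³ = 227 acre-ft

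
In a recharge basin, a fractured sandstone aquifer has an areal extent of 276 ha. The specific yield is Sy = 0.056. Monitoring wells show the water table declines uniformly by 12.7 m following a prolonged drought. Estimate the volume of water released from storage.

A = 276 ha = 2.76 × 10^6 m²
ΔV = Sy × A × Δh = 0.056 × 2.76 × 10^6 m² × 12.7 m = 1.963 × 10^6 m³

ΔV ≈ 1.96 × 10^6 m³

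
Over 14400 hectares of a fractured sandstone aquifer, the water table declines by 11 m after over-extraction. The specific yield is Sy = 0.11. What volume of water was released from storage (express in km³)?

ΔV ≈ 0.174 km³

A = 14400 hectares = 1.44 × 10^8 m²
ΔV = Sy × A × Δh = 0.11 × 1.44 × 10^8 m² × 11 m = 1.742 × 10^8 m³
ΔV = 1.742 × 10^8 m³ = 0.1742 km³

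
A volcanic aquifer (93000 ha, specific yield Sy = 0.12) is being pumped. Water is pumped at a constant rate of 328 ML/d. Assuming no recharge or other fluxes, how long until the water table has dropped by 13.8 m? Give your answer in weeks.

t ≈ 671 weeks

A = 93000 ha = 9.3 × 10^8 m²
ΔV = Sy × A × Δh = 0.12 × 9.3 × 10^8 × 13.8 = 1.54 × 10^9 m³
Q = 328 ML/d = 3.28 × 10^5 m³/d
t = ΔV / Q = 1.54 × 10^9 m³ / 3.28 × 10^5 m³/d = 4695 d
t = 4695 d ≈ 670.8 weeks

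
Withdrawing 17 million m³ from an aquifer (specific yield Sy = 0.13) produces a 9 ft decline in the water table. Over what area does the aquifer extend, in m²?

A ≈ 4.77 × 10^7 m²

Δh = 9 ft = 2.743 m
ΔV = 17 million m³ = 1.7 × 10^7 m³
A = ΔV / (Sy × Δh) = 1.7 × 10^7 / (0.13 × 2.743) = 4.767 × 10^7 m²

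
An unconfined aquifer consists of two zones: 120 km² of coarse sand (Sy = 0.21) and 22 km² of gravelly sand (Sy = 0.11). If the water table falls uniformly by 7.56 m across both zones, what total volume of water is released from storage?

A₁ = 120 km² = 1.2 × 10^8 m²; A₂ = 22 km² = 2.2 × 10^7 m²
ΔV₁ = 0.21 × 1.2 × 10^8 × 7.56 = 1.905 × 10^8 m³
ΔV₂ = 0.11 × 2.2 × 10^7 × 7.56 = 1.83 × 10^7 m³
ΔV = ΔV₁ + ΔV₂ = 2.088 × 10^8 m³

ΔV ≈ 2.09 × 10^8 m³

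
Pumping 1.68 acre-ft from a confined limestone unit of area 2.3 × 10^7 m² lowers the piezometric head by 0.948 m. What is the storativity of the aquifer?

ΔV = 1.68 acre-ft = 2072 m³
S = ΔV / (A × Δh) = 2072 m³ / (2.3 × 10^7 m² × 0.948 m) = 9.504 × 10^-5

S ≈ 9.5 × 10^-5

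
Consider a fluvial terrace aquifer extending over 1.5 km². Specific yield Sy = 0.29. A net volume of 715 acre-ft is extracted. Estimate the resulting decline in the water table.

A = 1.5 km² = 1.5 × 10^6 m²
ΔV = 715 acre-ft = 8.819 × 10^5 m³
Δh = ΔV / (Sy × A) = 8.819 × 10^5 m³ / (0.29 × 1.5 × 10^6 m²) = 2.027 m

Δh ≈ 2.03 m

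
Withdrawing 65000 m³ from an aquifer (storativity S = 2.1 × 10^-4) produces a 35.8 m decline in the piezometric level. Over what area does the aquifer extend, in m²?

A ≈ 8.65 × 10^6 m²

A = ΔV / (S × Δh) = 65000 / (2.1 × 10^-4 × 35.8) = 8.646 × 10^6 m²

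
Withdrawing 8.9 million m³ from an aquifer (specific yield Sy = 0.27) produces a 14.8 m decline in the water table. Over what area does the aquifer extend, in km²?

ΔV = 8.9 million m³ = 8.9 × 10^6 m³
A = ΔV / (Sy × Δh) = 8.9 × 10^6 / (0.27 × 14.8) = 2.227 × 10^6 m²
A = 2.227 × 10^6 m² = 2.227 km²

A ≈ 2.23 km²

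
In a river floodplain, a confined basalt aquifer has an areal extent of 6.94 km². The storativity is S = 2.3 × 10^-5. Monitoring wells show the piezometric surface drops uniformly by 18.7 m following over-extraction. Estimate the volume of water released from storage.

ΔV ≈ 2980 m³

A = 6.94 km² = 6.94 × 10^6 m²
ΔV = S × A × Δh = 2.3 × 10^-5 × 6.94 × 10^6 m² × 18.7 m = 2985 m³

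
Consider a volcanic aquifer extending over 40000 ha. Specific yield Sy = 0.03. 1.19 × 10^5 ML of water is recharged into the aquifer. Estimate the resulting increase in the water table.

Δh ≈ 9.92 m

A = 40000 ha = 4 × 10^8 m²
ΔV = 1.19 × 10^5 ML = 1.19 × 10^8 m³
Δh = ΔV / (Sy × A) = 1.19 × 10^8 m³ / (0.03 × 4 × 10^8 m²) = 9.917 m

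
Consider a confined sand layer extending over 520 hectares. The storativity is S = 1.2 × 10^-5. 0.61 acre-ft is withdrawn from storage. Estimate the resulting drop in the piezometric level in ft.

Δh ≈ 39.6 ft

A = 520 hectares = 5.2 × 10^6 m²
ΔV = 0.61 acre-ft = 752.4 m³
Δh = ΔV / (S × A) = 752.4 m³ / (1.2 × 10^-5 × 5.2 × 10^6 m²) = 12.06 m
Δh = 12.06 m = 39.56 ft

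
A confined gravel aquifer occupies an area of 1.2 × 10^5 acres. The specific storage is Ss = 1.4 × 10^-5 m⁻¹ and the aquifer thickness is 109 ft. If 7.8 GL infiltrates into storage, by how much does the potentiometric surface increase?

Δh ≈ 34.5 m

b = 109 ft = 33.22 m
S = Ss × b = 1.4 × 10^-5 m⁻¹ × 33.22 m = 4.651 × 10^-4
A = 1.2 × 10^5 acres = 4.856 × 10^8 m²
ΔV = 7.8 GL = 7.8 × 10^6 m³
Δh = ΔV / (S × A) = 7.8 × 10^6 m³ / (4.651 × 10^-4 × 4.856 × 10^8 m²) = 34.53 m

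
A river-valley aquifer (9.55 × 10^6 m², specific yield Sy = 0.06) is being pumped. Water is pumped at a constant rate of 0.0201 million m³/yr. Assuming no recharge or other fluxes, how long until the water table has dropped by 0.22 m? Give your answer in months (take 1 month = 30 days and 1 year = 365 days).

ΔV = Sy × A × Δh = 0.06 × 9.55 × 10^6 × 0.22 = 1.261 × 10^5 m³
Q = 0.0201 million m³/yr = 55.07 m³/d
t = ΔV / Q = 1.261 × 10^5 m³ / 55.07 m³/d = 2289 d
t = 2289 d ≈ 76.3 months

t ≈ 76.3 months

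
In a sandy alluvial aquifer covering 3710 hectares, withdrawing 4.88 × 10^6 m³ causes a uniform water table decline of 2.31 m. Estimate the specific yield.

Sy ≈ 0.057

A = 3710 hectares = 3.71 × 10^7 m²
Sy = ΔV / (A × Δh) = 4.88 × 10^6 m³ / (3.71 × 10^7 m² × 2.31 m) = 0.05694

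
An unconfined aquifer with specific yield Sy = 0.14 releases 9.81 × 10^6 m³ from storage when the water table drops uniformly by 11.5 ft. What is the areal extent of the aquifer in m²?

Δh = 11.5 ft = 3.505 m
A = ΔV / (Sy × Δh) = 9.81 × 10^6 / (0.14 × 3.505) = 1.999 × 10^7 m²

A ≈ 2 × 10^7 m²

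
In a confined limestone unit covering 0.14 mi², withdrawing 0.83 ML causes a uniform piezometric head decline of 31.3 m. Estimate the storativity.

A = 0.14 mi² = 3.626 × 10^5 m²
ΔV = 0.83 ML = 830 m³
S = ΔV / (A × Δh) = 830 m³ / (3.626 × 10^5 m² × 31.3 m) = 7.313 × 10^-5

S ≈ 7.3 × 10^-5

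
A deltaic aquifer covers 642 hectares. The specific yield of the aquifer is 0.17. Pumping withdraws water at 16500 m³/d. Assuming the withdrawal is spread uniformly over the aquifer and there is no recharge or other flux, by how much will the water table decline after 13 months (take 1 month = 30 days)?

Δh ≈ 5.9 m

A = 642 hectares = 6.42 × 10^6 m²
t = 13 months = 390 d
ΔV = Q × t = 16500 m³/d × 390 d = 6.435 × 10^6 m³
Δh = ΔV / (Sy × A) = 6.435 × 10^6 / (0.17 × 6.42 × 10^6) = 5.896 m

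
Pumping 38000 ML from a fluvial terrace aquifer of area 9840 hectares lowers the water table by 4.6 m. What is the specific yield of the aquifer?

Sy ≈ 0.084

A = 9840 hectares = 9.84 × 10^7 m²
ΔV = 38000 ML = 3.8 × 10^7 m³
Sy = ΔV / (A × Δh) = 3.8 × 10^7 m³ / (9.84 × 10^7 m² × 4.6 m) = 0.08395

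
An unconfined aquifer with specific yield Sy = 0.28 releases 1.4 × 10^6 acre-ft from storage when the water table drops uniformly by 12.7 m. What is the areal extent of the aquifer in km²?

A ≈ 486 km²

ΔV = 1.4 × 10^6 acre-ft = 1.727 × 10^9 m³
A = ΔV / (Sy × Δh) = 1.727 × 10^9 / (0.28 × 12.7) = 4.856 × 10^8 m²
A = 4.856 × 10^8 m² = 485.6 km²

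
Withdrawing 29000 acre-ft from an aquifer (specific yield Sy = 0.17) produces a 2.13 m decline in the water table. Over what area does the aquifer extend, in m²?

A ≈ 9.88 × 10^7 m²

ΔV = 29000 acre-ft = 3.577 × 10^7 m³
A = ΔV / (Sy × Δh) = 3.577 × 10^7 / (0.17 × 2.13) = 9.879 × 10^7 m²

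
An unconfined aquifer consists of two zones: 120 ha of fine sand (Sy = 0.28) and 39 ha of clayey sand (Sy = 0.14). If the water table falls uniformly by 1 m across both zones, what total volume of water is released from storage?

ΔV ≈ 3.91 × 10^5 m³

A₁ = 120 ha = 1.2 × 10^6 m²; A₂ = 39 ha = 3.9 × 10^5 m²
ΔV₁ = 0.28 × 1.2 × 10^6 × 1 = 3.36 × 10^5 m³
ΔV₂ = 0.14 × 3.9 × 10^5 × 1 = 54600 m³
ΔV = ΔV₁ + ΔV₂ = 3.906 × 10^5 m³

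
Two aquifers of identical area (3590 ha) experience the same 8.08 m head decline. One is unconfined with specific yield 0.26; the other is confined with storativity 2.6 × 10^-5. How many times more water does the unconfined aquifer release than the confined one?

ΔV_u / ΔV_c ≈ 10000

A = 3590 ha = 3.59 × 10^7 m²
Unconfined: ΔV_u = Sy × A × Δh = 0.26 × 3.59 × 10^7 × 8.08 = 7.542 × 10^7 m³
Confined: ΔV_c = S × A × Δh = 2.6 × 10^-5 × 3.59 × 10^7 × 8.08 = 7542 m³
Ratio = ΔV_u / ΔV_c = Sy / S = 0.26 / 2.6 × 10^-5 = 10000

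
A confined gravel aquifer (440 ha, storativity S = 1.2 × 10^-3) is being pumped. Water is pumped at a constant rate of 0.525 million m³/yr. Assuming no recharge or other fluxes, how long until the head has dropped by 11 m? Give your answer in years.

A = 440 ha = 4.4 × 10^6 m²
ΔV = S × A × Δh = 0.0012 × 4.4 × 10^6 × 11 = 58080 m³
Q = 0.525 million m³/yr = 1438 m³/d
t = ΔV / Q = 58080 m³ / 1438 m³/d = 40.38 d
t = 40.38 d ≈ 0.1106 years

t ≈ 0.111 years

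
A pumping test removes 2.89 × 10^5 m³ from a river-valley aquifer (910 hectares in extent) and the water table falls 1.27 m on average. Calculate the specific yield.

Sy ≈ 0.025

A = 910 hectares = 9.1 × 10^6 m²
Sy = ΔV / (A × Δh) = 2.89 × 10^5 m³ / (9.1 × 10^6 m² × 1.27 m) = 0.02501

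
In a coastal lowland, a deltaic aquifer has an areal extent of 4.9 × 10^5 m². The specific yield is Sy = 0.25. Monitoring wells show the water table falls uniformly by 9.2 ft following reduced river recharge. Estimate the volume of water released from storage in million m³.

ΔV ≈ 0.344 million m³

Δh = 9.2 ft = 2.804 m
ΔV = Sy × A × Δh = 0.25 × 4.9 × 10^5 m² × 2.804 m = 3.435 × 10^5 m³
ΔV = 3.435 × 10^5 m³ = 0.3435 million m³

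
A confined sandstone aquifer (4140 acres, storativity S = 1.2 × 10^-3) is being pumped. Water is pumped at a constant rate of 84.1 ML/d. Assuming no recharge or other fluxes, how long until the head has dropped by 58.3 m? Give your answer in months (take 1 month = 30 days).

A = 4140 acres = 1.675 × 10^7 m²
ΔV = S × A × Δh = 0.0012 × 1.675 × 10^7 × 58.3 = 1.172 × 10^6 m³
Q = 84.1 ML/d = 84100 m³/d
t = ΔV / Q = 1.172 × 10^6 m³ / 84100 m³/d = 13.94 d
t = 13.94 d ≈ 0.4646 months

t ≈ 0.465 months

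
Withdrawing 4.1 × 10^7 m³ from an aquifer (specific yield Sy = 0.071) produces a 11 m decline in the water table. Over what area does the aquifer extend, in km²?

A ≈ 52.5 km²

A = ΔV / (Sy × Δh) = 4.1 × 10^7 / (0.071 × 11) = 5.25 × 10^7 m²
A = 5.25 × 10^7 m² = 52.5 km²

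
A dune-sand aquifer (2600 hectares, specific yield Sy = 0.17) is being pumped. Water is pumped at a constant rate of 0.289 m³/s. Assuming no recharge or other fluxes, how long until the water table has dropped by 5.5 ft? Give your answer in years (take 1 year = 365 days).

A = 2600 hectares = 2.6 × 10^7 m²
Δh = 5.5 ft = 1.676 m
ΔV = Sy × A × Δh = 0.17 × 2.6 × 10^7 × 1.676 = 7.41 × 10^6 m³
Q = 0.289 m³/s = 24970 m³/d
t = ΔV / Q = 7.41 × 10^6 m³ / 24970 m³/d = 296.7 d
t = 296.7 d ≈ 0.813 years

t ≈ 0.813 years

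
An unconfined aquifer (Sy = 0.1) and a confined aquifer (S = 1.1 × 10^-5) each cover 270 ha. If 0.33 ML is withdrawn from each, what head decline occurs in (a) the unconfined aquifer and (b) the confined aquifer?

A = 270 ha = 2.7 × 10^6 m²
ΔV = 0.33 ML = 330 m³
Unconfined: Δh_u = ΔV/(Sy·A) = 330/(0.1 × 2.7 × 10^6) = 0.001222 m
Confined: Δh_c = ΔV/(S·A) = 330/(1.1 × 10^-5 × 2.7 × 10^6) = 11.11 m

Δh_u ≈ 0.00122 m; Δh_c ≈ 11.1 m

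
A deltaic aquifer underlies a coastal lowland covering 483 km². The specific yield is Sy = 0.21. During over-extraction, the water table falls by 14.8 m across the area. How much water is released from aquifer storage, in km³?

A = 483 km² = 4.83 × 10^8 m²
ΔV = Sy × A × Δh = 0.21 × 4.83 × 10^8 m² × 14.8 m = 1.501 × 10^9 m³
ΔV = 1.501 × 10^9 m³ = 1.501 km³

ΔV ≈ 1.5 km³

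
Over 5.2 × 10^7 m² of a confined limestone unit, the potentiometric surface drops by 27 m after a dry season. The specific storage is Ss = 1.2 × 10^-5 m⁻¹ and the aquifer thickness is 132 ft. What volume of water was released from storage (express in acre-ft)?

ΔV ≈ 550 acre-ft

b = 132 ft = 40.23 m
S = Ss × b = 1.2 × 10^-5 m⁻¹ × 40.23 m = 4.828 × 10^-4
ΔV = S × A × Δh = 4.828 × 10^-4 × 5.2 × 10^7 m² × 27 m = 6.779 × 10^5 m³
ΔV = 6.779 × 10^5 m³ = 549.5 acre-ft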